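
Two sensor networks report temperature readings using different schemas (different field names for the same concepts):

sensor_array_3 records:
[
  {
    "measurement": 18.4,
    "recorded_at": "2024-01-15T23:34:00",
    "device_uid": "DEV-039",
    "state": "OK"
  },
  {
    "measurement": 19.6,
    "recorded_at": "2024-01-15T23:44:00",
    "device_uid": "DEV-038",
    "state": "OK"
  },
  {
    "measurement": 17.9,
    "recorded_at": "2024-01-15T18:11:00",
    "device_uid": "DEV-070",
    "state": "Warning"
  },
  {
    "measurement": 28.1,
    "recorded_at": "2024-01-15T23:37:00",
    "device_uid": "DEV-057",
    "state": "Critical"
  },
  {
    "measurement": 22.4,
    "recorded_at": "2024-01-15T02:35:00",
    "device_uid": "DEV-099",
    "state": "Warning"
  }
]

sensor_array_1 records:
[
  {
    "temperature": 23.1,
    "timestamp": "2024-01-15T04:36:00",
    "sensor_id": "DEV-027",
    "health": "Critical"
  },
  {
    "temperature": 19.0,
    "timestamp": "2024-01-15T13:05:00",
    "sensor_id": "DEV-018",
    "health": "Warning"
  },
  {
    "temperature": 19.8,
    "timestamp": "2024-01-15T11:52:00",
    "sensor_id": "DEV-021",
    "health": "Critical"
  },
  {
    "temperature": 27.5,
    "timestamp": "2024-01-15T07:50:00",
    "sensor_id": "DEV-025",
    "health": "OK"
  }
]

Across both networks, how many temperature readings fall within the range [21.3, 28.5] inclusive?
4

Schema mapping: "measurement" (sensor_array_3) = "temperature" (sensor_array_1) = temperature

Readings in [21.3, 28.5] from sensor_array_3: 2
Readings in [21.3, 28.5] from sensor_array_1: 2

Total count: 2 + 2 = 4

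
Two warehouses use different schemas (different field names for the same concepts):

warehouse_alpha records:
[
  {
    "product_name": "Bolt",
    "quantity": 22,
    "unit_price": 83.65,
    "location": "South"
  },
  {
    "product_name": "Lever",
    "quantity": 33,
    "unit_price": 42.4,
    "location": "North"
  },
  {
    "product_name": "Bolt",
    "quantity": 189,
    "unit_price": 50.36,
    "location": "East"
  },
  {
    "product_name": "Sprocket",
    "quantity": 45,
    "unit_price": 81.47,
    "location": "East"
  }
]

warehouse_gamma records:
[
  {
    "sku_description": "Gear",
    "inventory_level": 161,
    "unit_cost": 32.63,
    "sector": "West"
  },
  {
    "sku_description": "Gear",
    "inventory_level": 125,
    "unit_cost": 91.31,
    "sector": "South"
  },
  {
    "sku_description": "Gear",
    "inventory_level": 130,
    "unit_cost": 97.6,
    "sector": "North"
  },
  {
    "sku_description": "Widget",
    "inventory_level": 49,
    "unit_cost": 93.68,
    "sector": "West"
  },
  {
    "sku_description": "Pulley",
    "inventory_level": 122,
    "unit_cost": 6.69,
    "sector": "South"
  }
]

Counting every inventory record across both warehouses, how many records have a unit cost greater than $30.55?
8

Schema mapping: "unit_price" (warehouse_alpha) = "unit_cost" (warehouse_gamma) = unit cost

Records > $30.55 in warehouse_alpha: 4
Records > $30.55 in warehouse_gamma: 4

Total count: 4 + 4 = 8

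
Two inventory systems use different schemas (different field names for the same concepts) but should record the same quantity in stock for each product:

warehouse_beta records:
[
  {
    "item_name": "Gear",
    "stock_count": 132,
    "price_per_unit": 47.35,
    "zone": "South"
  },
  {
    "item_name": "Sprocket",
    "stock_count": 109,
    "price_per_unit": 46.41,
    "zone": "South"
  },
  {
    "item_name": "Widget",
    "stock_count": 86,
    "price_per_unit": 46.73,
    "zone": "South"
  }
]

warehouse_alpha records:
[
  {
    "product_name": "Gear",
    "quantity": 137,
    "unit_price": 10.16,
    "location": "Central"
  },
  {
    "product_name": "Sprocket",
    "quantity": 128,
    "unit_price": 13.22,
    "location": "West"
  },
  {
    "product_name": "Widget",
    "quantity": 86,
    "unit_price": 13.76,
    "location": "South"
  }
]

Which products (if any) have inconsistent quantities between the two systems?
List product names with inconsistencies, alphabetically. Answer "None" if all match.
Gear, Sprocket

Schema mappings:
- "item_name" (warehouse_beta) = "product_name" (warehouse_alpha) = product name
- "stock_count" (warehouse_beta) = "quantity" (warehouse_alpha) = quantity

Comparison:
  Gear: 132 vs 137 - MISMATCH
  Sprocket: 109 vs 128 - MISMATCH
  Widget: 86 vs 86 - MATCH

Products with inconsistencies: Gear, Sprocket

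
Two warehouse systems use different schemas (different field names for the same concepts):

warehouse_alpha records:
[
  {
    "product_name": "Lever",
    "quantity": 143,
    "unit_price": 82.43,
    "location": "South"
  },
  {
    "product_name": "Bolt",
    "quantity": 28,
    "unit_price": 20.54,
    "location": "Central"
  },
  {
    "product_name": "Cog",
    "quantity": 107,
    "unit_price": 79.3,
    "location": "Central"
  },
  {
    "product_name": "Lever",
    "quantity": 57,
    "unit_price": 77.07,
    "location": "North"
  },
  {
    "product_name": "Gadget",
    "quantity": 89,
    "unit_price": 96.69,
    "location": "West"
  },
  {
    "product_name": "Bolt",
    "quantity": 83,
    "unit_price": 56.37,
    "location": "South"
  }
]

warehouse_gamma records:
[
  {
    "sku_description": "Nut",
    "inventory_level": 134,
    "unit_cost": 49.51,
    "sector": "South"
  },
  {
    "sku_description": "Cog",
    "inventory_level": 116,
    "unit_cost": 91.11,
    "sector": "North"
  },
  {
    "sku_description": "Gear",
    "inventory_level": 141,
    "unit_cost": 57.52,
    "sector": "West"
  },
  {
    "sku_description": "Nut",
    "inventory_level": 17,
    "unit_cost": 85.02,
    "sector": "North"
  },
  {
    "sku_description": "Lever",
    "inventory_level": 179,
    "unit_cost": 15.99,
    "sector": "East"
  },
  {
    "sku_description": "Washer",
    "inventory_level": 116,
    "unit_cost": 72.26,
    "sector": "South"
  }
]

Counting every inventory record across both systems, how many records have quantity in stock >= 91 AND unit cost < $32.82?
1

Schema mappings:
- "quantity" (warehouse_alpha) = "inventory_level" (warehouse_gamma) = quantity
- "unit_price" (warehouse_alpha) = "unit_cost" (warehouse_gamma) = unit cost

Records meeting both conditions in warehouse_alpha: 0
Records meeting both conditions in warehouse_gamma: 1

Total: 0 + 1 = 1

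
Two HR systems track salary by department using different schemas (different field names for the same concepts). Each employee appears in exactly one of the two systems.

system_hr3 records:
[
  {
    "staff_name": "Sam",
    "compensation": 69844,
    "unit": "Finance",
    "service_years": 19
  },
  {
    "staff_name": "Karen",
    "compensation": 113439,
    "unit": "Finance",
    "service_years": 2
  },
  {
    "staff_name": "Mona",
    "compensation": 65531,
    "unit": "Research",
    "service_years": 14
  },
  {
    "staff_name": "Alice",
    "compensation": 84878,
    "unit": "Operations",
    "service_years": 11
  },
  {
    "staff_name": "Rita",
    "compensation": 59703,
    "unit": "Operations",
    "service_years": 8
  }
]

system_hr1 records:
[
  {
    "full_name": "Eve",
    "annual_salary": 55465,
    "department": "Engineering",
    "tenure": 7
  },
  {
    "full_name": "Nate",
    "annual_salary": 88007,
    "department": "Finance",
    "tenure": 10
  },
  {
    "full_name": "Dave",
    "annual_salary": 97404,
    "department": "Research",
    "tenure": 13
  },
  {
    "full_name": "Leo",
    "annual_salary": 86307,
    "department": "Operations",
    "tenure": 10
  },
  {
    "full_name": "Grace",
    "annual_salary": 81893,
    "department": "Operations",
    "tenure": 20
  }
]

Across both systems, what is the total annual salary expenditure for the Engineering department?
55465

Schema mappings:
- "unit" (system_hr3) = "department" (system_hr1) = department
- "compensation" (system_hr3) = "annual_salary" (system_hr1) = salary

Engineering salaries from system_hr3: 0
Engineering salaries from system_hr1: 55465

Total: 0 + 55465 = 55465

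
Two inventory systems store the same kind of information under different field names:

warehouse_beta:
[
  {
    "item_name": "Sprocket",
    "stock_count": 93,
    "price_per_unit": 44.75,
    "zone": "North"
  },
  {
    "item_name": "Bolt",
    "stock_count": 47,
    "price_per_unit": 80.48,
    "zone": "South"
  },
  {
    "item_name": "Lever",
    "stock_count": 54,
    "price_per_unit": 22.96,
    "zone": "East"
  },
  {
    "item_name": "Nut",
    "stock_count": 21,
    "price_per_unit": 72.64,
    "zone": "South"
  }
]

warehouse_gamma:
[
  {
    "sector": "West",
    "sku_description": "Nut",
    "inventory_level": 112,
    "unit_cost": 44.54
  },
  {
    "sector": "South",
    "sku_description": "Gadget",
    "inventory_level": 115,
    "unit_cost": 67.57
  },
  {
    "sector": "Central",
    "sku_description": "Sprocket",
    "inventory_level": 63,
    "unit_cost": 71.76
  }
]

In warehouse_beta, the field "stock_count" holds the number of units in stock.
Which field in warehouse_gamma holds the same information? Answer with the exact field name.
inventory_level

In warehouse_beta, "stock_count" holds the number of units in stock.
The fields in warehouse_gamma are: "sector", "sku_description", "inventory_level", "unit_cost".
"inventory_level" is the match: the name refers to the same concept and its values are whole-number counts (e.g. 112, 115).
The other fields ("sector", "sku_description", "unit_cost") hold different kinds of data.

So "stock_count" in warehouse_beta corresponds to "inventory_level" in warehouse_gamma.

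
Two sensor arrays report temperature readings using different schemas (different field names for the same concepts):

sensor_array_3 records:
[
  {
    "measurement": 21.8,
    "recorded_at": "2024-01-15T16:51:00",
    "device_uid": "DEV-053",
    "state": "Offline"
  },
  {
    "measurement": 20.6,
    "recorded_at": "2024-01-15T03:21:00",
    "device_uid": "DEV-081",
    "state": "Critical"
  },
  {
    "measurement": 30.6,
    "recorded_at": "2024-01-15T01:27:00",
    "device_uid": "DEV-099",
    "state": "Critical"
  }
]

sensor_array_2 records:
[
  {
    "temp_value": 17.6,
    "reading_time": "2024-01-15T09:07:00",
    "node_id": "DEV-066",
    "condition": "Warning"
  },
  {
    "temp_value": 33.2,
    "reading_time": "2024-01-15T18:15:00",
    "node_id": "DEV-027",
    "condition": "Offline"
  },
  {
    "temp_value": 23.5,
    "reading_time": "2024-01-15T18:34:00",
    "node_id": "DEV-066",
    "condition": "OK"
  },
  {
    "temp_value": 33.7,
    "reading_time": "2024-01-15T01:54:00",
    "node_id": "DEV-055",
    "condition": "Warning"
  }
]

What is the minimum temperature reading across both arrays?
17.6

Schema mapping: "measurement" (sensor_array_3) = "temp_value" (sensor_array_2) = temperature reading

Minimum in sensor_array_3: 20.6
Minimum in sensor_array_2: 17.6

Overall minimum: min(20.6, 17.6) = 17.6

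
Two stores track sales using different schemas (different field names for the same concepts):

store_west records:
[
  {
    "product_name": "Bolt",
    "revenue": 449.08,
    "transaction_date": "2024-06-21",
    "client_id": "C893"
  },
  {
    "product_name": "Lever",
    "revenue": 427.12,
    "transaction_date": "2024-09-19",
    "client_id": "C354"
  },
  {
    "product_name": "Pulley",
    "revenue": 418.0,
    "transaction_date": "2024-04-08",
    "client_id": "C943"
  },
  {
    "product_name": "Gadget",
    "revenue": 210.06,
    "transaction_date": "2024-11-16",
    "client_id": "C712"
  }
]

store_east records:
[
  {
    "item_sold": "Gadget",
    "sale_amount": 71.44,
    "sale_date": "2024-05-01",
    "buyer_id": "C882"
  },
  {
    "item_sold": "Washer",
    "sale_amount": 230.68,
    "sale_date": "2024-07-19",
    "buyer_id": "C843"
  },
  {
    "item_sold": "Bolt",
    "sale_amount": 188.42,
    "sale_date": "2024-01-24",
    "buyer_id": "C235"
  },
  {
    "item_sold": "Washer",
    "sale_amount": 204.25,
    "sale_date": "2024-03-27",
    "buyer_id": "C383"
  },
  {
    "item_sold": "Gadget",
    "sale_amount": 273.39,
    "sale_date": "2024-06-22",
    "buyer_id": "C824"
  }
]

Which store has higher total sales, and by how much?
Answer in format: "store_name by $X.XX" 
store_west by $536.08

Schema mapping: "revenue" (store_west) = "sale_amount" (store_east) = sale amount

Total for store_west: 1504.26
Total for store_east: 968.18

Difference: |1504.26 - 968.18| = 536.08
store_west has higher sales by $536.08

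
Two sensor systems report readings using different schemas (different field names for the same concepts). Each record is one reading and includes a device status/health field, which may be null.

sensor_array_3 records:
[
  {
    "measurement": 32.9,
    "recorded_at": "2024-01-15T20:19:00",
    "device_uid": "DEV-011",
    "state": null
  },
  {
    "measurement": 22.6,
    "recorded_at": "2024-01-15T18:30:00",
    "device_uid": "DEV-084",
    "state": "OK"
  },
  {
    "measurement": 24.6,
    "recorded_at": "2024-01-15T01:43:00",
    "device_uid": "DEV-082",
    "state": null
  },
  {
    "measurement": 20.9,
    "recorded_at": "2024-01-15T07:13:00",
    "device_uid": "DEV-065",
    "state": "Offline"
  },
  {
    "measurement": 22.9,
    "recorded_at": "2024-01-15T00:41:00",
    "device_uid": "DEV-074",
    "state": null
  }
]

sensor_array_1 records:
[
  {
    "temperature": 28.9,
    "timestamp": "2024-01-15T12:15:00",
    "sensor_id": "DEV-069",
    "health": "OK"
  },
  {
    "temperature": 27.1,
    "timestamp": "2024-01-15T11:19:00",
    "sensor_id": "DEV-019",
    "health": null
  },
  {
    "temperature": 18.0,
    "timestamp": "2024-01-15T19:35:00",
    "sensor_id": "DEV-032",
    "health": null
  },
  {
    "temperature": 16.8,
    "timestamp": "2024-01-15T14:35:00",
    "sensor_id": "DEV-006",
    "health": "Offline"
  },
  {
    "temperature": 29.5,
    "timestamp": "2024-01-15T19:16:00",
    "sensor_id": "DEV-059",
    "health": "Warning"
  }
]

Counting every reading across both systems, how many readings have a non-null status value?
5

Schema mapping: "state" (sensor_array_3) = "health" (sensor_array_1) = status

Non-null in sensor_array_3: 2
Non-null in sensor_array_1: 3

Total non-null: 2 + 3 = 5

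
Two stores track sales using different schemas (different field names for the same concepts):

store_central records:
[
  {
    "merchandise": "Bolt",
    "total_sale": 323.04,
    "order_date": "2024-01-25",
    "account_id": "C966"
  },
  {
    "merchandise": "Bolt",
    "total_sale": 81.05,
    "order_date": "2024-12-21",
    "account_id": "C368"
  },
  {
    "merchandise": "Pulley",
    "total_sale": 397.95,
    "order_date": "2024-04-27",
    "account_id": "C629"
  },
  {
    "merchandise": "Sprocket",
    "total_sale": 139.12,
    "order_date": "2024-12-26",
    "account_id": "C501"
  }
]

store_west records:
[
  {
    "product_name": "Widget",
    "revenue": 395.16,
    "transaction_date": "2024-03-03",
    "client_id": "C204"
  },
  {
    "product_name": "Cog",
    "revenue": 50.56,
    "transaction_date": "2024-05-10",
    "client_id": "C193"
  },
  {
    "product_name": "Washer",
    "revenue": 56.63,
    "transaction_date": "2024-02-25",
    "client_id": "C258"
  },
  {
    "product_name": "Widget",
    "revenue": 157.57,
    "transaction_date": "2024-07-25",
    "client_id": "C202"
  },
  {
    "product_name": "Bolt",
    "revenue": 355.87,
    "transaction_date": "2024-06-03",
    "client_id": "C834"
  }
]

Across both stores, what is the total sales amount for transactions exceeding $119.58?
1768.71

Schema mapping: "total_sale" (store_central) = "revenue" (store_west) = sale amount

Sum of sales > $119.58 in store_central: 860.11
Sum of sales > $119.58 in store_west: 908.6

Total: 860.11 + 908.6 = 1768.71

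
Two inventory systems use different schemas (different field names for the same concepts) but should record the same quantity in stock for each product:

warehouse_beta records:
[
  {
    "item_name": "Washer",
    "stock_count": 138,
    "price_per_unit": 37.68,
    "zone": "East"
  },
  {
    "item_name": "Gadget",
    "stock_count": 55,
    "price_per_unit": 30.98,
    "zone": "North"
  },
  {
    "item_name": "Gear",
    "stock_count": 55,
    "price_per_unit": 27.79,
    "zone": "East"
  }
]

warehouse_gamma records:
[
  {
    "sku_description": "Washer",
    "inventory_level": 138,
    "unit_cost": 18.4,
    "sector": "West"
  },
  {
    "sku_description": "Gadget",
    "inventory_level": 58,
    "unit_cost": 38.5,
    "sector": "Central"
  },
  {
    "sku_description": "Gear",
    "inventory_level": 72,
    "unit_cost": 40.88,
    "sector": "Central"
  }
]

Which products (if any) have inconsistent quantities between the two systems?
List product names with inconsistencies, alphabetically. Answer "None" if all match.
Gadget, Gear

Schema mappings:
- "item_name" (warehouse_beta) = "sku_description" (warehouse_gamma) = product name
- "stock_count" (warehouse_beta) = "inventory_level" (warehouse_gamma) = quantity

Comparison:
  Washer: 138 vs 138 - MATCH
  Gadget: 55 vs 58 - MISMATCH
  Gear: 55 vs 72 - MISMATCH

Products with inconsistencies: Gadget, Gear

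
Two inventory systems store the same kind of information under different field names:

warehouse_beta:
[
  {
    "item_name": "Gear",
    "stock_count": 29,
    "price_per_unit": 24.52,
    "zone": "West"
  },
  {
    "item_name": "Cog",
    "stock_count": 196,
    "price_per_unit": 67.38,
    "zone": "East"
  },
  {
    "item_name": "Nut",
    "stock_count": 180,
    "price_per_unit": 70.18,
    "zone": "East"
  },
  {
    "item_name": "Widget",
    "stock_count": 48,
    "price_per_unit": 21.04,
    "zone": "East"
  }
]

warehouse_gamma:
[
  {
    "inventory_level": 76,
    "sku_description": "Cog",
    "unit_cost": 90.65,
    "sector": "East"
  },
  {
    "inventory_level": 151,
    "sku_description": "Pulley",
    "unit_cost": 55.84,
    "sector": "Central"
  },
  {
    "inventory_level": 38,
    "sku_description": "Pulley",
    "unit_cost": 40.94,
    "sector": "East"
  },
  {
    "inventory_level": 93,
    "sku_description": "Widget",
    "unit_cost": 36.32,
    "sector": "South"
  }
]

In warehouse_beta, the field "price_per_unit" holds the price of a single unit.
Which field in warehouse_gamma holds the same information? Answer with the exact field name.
unit_cost

In warehouse_beta, "price_per_unit" holds the price of a single unit.
The fields in warehouse_gamma are: "inventory_level", "sku_description", "unit_cost", "sector".
"unit_cost" is the match: the name refers to the same concept and its values are decimal currency amounts (e.g. 90.65, 55.84).
The other fields ("inventory_level", "sku_description", "sector") hold different kinds of data.

So "price_per_unit" in warehouse_beta corresponds to "unit_cost" in warehouse_gamma.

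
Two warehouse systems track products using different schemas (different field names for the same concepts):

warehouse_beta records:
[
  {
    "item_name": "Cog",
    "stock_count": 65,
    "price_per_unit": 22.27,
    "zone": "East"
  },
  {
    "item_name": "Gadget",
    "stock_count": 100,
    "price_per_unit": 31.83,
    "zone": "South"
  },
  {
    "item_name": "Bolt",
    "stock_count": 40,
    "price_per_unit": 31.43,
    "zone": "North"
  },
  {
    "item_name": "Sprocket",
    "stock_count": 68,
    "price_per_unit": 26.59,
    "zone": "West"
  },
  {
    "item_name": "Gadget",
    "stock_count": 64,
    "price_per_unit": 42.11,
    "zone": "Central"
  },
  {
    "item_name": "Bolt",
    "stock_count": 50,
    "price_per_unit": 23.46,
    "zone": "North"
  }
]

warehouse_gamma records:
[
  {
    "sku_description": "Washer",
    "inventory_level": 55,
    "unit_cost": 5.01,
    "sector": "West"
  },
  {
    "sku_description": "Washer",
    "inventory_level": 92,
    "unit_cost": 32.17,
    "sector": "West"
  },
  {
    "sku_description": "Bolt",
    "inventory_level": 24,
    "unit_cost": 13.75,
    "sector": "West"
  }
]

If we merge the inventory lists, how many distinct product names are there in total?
5

Schema mapping: "item_name" (warehouse_beta) = "sku_description" (warehouse_gamma) = product name

Products in warehouse_beta: ['Bolt', 'Cog', 'Gadget', 'Sprocket']
Products in warehouse_gamma: ['Bolt', 'Washer']

Union (unique products): ['Bolt', 'Cog', 'Gadget', 'Sprocket', 'Washer']
Count: 5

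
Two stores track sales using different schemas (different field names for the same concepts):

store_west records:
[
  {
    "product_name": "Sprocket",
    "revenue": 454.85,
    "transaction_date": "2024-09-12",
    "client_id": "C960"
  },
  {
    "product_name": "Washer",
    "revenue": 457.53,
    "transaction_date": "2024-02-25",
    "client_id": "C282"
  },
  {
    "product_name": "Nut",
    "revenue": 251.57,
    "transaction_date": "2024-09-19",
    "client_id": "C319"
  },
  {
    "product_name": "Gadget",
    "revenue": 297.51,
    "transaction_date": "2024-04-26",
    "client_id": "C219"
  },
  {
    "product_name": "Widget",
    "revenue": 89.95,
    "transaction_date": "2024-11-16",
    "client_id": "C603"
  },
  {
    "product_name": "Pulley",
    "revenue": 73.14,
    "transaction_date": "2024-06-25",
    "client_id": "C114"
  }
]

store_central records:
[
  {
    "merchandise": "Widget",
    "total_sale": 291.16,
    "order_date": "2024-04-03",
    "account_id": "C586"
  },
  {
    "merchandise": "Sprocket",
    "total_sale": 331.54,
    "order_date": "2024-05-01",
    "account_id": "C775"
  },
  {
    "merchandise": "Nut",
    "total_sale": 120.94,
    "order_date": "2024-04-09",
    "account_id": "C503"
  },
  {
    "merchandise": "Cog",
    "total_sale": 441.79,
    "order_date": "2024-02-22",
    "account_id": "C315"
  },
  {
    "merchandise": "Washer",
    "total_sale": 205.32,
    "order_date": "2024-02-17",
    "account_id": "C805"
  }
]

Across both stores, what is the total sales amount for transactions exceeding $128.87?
2731.27

Schema mapping: "revenue" (store_west) = "total_sale" (store_central) = sale amount

Sum of sales > $128.87 in store_west: 1461.46
Sum of sales > $128.87 in store_central: 1269.81

Total: 1461.46 + 1269.81 = 2731.27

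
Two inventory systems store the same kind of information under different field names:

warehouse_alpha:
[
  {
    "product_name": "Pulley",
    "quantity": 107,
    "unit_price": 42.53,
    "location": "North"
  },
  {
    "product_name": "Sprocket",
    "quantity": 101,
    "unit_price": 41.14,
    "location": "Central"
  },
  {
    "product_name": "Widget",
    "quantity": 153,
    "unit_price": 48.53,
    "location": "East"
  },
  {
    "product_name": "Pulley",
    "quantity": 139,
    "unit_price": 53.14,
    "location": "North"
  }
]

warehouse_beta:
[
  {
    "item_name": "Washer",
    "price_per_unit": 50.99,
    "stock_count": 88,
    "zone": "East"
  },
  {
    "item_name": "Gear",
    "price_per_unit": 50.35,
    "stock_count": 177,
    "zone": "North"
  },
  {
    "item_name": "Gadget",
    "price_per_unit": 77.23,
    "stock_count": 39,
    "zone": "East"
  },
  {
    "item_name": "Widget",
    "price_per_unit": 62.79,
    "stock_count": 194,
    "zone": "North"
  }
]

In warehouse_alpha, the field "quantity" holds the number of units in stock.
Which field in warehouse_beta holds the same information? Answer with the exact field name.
stock_count

In warehouse_alpha, "quantity" holds the number of units in stock.
The fields in warehouse_beta are: "item_name", "price_per_unit", "stock_count", "zone".
"stock_count" is the match: the name refers to the same concept and its values are whole-number counts (e.g. 88, 177).
The other fields ("item_name", "price_per_unit", "zone") hold different kinds of data.

So "quantity" in warehouse_alpha corresponds to "stock_count" in warehouse_beta.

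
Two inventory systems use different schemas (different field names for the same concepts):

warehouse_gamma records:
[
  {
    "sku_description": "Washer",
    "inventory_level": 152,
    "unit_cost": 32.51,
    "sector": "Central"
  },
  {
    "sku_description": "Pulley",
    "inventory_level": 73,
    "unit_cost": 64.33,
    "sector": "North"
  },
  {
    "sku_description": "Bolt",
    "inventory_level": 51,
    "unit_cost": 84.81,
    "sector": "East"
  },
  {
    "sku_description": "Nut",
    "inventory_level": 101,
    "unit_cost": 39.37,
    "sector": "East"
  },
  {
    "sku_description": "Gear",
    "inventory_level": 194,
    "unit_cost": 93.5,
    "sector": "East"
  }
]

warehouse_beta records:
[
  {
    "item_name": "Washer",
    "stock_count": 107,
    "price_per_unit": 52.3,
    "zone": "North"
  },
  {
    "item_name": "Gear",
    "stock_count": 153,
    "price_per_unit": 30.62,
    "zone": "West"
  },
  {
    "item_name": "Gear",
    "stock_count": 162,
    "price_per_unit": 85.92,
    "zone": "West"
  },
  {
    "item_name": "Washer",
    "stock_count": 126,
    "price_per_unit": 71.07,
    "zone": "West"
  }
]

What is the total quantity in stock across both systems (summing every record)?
1119

To reconcile these schemas, identify the field holding the quantity in stock in each system:
1. In warehouse_gamma it is "inventory_level"
2. In warehouse_beta it is "stock_count"

From warehouse_gamma: 152 + 73 + 51 + 101 + 194 = 571
From warehouse_beta: 107 + 153 + 162 + 126 = 548

Total: 571 + 548 = 1119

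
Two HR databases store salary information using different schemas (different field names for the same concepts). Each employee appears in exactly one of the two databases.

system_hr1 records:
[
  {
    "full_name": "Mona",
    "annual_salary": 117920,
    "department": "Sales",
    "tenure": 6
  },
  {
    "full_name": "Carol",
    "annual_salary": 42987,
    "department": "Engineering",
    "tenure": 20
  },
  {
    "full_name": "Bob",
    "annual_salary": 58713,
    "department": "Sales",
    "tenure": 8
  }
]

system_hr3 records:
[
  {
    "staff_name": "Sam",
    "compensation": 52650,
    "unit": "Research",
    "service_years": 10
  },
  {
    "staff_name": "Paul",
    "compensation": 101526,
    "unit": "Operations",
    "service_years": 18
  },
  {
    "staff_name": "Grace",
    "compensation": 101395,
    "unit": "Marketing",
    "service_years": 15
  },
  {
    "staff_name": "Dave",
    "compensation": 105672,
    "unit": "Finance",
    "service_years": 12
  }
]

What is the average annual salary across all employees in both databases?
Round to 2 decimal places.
82980.43

Schema mapping: "annual_salary" (system_hr1) = "compensation" (system_hr3) = annual salary

All salaries: [117920, 42987, 58713, 52650, 101526, 101395, 105672]
Sum: 580863
Count: 7
Average: 580863 / 7 = 82980.43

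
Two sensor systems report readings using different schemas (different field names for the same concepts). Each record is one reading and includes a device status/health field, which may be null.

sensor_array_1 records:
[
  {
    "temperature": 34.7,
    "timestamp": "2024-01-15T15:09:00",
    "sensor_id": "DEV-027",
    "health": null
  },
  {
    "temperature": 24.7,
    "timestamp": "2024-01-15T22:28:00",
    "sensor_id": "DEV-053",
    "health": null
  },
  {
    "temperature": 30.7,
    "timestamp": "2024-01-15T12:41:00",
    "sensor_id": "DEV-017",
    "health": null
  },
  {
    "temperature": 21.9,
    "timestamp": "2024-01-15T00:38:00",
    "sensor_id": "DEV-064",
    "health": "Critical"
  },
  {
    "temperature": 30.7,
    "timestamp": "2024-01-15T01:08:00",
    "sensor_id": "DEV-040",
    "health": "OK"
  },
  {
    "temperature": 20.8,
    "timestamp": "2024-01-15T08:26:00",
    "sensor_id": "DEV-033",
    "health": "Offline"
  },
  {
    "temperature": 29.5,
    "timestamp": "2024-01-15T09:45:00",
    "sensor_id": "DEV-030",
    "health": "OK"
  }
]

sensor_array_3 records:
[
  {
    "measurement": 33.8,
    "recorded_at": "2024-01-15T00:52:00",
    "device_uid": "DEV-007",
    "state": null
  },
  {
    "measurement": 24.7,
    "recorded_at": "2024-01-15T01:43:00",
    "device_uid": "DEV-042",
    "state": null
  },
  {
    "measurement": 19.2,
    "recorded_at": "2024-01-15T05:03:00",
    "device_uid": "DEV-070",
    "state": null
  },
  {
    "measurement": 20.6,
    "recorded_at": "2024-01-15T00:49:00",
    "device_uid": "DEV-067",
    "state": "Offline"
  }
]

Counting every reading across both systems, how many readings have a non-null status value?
5

Schema mapping: "health" (sensor_array_1) = "state" (sensor_array_3) = status

Non-null in sensor_array_1: 4
Non-null in sensor_array_3: 1

Total non-null: 4 + 1 = 5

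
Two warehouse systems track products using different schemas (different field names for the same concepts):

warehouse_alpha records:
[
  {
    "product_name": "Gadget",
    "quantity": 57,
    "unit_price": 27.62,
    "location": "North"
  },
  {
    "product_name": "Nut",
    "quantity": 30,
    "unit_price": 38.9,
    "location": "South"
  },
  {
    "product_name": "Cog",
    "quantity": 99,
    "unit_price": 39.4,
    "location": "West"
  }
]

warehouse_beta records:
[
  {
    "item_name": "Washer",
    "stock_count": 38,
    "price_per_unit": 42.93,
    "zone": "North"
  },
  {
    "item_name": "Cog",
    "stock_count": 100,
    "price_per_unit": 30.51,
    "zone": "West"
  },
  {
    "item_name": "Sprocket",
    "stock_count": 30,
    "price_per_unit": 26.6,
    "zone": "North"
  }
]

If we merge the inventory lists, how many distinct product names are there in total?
5

Schema mapping: "product_name" (warehouse_alpha) = "item_name" (warehouse_beta) = product name

Products in warehouse_alpha: ['Cog', 'Gadget', 'Nut']
Products in warehouse_beta: ['Cog', 'Sprocket', 'Washer']

Union (unique products): ['Cog', 'Gadget', 'Nut', 'Sprocket', 'Washer']
Count: 5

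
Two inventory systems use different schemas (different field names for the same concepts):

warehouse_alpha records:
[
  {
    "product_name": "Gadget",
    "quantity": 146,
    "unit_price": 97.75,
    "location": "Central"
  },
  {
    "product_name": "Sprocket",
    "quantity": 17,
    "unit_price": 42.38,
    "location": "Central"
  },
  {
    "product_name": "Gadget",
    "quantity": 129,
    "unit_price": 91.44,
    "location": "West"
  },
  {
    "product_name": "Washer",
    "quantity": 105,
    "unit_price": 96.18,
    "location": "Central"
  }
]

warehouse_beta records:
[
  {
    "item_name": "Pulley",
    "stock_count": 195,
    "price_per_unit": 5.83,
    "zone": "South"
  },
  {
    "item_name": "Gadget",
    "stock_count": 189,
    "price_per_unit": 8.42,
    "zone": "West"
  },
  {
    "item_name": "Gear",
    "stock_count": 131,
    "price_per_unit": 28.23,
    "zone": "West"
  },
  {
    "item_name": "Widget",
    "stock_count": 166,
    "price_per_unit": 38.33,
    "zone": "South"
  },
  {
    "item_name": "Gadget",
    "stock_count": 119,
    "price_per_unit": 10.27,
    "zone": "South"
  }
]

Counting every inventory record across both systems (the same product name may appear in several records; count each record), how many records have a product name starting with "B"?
0

Schema mapping: "product_name" (warehouse_alpha) = "item_name" (warehouse_beta) = product name

Records with product name starting with "B" in warehouse_alpha: 0
Records with product name starting with "B" in warehouse_beta: 0

Total: 0 + 0 = 0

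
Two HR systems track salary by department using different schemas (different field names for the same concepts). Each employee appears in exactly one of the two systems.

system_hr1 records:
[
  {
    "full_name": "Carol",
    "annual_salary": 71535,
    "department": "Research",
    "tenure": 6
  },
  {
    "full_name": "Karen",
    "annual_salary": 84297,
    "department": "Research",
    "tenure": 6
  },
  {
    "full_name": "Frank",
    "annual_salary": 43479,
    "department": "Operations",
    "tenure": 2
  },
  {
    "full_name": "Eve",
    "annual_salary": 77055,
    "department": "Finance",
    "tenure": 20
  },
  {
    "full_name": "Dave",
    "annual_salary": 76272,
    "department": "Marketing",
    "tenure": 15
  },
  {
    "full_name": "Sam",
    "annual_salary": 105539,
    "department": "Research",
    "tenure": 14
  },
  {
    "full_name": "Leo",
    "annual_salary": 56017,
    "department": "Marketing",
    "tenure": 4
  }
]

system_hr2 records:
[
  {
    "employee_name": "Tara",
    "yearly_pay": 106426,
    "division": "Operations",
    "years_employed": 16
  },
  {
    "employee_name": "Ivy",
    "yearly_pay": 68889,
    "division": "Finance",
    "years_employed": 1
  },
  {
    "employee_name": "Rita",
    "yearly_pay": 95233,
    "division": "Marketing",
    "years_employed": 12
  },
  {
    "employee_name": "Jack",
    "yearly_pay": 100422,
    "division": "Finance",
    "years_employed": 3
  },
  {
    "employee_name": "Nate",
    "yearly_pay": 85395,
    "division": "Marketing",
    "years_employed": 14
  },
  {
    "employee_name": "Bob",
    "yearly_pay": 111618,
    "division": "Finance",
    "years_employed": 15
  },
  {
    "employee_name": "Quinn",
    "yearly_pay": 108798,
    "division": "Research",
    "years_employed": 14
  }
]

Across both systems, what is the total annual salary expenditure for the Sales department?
0

Schema mappings:
- "department" (system_hr1) = "division" (system_hr2) = department
- "annual_salary" (system_hr1) = "yearly_pay" (system_hr2) = salary

Sales salaries from system_hr1: 0
Sales salaries from system_hr2: 0

Total: 0 + 0 = 0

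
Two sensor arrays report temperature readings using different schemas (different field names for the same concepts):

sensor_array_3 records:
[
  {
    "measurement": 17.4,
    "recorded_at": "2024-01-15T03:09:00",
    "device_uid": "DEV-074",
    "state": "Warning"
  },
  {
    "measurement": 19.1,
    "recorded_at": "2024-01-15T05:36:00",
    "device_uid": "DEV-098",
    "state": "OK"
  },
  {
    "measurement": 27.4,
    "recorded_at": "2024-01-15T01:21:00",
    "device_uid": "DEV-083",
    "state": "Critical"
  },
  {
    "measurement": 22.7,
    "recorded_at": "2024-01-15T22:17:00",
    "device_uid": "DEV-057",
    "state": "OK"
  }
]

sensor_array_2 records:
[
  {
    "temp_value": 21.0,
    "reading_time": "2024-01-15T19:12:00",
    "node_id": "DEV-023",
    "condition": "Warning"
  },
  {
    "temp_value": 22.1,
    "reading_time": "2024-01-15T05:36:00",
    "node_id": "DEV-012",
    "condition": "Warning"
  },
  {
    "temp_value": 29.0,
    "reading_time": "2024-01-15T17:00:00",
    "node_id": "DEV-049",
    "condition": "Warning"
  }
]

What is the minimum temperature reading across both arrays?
17.4

Schema mapping: "measurement" (sensor_array_3) = "temp_value" (sensor_array_2) = temperature reading

Minimum in sensor_array_3: 17.4
Minimum in sensor_array_2: 21.0

Overall minimum: min(17.4, 21.0) = 17.4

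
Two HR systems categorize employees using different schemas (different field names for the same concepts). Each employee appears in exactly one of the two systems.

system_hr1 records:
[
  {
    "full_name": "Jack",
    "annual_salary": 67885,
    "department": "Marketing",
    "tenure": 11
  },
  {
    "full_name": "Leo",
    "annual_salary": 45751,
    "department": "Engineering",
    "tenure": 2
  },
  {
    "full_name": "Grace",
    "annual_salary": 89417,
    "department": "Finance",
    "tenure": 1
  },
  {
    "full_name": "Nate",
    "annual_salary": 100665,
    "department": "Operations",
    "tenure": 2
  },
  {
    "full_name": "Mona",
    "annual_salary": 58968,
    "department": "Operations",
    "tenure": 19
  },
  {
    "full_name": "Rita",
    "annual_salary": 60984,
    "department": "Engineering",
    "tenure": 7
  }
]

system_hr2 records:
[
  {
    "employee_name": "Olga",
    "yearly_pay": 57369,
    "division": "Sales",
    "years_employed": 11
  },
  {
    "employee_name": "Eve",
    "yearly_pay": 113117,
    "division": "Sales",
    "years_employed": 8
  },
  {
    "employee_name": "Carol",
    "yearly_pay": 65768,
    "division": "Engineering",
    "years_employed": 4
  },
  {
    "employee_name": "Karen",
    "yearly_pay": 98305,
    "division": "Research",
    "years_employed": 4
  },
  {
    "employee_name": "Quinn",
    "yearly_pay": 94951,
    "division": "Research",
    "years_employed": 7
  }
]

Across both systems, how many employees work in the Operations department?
2

Schema mapping: "department" (system_hr1) = "division" (system_hr2) = department

Operations employees in system_hr1: 2
Operations employees in system_hr2: 0

Total in Operations: 2 + 0 = 2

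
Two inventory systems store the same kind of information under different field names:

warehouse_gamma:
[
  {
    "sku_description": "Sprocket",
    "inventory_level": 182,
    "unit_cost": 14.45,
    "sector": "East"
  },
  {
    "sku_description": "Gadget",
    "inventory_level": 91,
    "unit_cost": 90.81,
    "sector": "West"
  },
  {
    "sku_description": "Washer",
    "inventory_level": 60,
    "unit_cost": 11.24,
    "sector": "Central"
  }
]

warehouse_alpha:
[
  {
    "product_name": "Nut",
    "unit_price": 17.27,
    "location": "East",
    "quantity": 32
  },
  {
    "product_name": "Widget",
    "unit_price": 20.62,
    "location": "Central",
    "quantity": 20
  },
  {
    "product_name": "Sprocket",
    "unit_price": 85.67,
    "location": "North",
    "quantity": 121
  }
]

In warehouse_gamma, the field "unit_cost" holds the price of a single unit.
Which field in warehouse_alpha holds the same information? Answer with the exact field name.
unit_price

In warehouse_gamma, "unit_cost" holds the price of a single unit.
The fields in warehouse_alpha are: "product_name", "unit_price", "location", "quantity".
"unit_price" is the match: the name refers to the same concept and its values are decimal currency amounts (e.g. 17.27, 20.62).
The other fields ("product_name", "location", "quantity") hold different kinds of data.

So "unit_cost" in warehouse_gamma corresponds to "unit_price" in warehouse_alpha.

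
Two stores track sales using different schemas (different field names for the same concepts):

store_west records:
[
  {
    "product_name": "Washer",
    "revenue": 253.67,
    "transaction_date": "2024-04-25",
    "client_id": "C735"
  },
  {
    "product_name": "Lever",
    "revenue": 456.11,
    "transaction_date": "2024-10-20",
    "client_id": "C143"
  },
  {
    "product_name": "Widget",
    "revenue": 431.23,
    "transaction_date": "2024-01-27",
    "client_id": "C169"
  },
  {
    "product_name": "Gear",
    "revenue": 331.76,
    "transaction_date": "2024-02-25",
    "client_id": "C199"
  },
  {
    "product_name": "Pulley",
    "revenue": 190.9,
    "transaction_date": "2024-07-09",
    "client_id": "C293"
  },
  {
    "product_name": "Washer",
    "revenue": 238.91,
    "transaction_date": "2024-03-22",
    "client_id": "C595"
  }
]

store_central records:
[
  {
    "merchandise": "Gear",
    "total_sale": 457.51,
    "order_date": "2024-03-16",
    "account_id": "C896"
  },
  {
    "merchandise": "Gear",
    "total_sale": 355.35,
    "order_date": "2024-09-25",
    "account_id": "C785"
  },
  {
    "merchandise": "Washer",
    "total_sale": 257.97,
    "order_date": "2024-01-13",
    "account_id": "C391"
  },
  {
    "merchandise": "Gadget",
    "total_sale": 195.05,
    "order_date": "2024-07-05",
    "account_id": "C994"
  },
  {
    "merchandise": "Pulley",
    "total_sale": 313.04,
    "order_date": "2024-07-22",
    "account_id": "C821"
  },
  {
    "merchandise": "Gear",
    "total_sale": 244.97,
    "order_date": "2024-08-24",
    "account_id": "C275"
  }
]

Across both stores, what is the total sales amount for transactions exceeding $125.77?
3726.47

Schema mapping: "revenue" (store_west) = "total_sale" (store_central) = sale amount

Sum of sales > $125.77 in store_west: 1902.58
Sum of sales > $125.77 in store_central: 1823.89

Total: 1902.58 + 1823.89 = 3726.47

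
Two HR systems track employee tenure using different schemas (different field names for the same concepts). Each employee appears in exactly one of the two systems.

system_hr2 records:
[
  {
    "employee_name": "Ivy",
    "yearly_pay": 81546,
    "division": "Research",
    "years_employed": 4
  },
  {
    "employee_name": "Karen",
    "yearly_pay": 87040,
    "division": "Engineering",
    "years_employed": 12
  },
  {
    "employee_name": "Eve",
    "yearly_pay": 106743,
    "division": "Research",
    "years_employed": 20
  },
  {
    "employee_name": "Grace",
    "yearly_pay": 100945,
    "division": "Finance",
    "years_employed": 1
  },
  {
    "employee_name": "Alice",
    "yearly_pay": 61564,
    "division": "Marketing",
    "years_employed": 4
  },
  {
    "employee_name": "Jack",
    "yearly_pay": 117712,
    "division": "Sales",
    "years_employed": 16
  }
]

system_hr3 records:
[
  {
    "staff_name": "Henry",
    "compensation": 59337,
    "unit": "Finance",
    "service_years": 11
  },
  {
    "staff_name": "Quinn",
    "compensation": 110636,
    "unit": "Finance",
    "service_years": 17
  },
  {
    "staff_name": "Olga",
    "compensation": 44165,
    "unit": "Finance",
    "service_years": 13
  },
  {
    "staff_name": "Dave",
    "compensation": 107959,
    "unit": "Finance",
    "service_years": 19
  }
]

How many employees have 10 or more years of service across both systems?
7

Reconcile schemas: "years_employed" (system_hr2) = "service_years" (system_hr3) = years of service

From system_hr2: 3 employees with >= 10 years
From system_hr3: 4 employees with >= 10 years

Total: 3 + 4 = 7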